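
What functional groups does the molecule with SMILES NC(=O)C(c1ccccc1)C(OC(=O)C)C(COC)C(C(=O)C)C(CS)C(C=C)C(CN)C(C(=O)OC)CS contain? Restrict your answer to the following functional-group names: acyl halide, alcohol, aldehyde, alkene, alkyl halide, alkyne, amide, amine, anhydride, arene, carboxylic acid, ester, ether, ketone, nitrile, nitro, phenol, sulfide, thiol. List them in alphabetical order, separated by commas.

alkene, amide, amine, arene, ester, ether, ketone, thiol

Reading the structure from left to right:
  H2NCO: –C(=O)NH2: carbonyl C bonded to C and to N → amide (the N is not a separate amine).
  CH(C6H5): pendant –C6H5: benzene ring → arene.
  CH(OCOCH3): pendant –OC(=O)CH3: an acyloxy group → ester.
  CH(CH2OCH3): pendant –CH2OCH3: C–O–C linkage → ether.
  CH(COCH3): pendant –COCH3: carbonyl C bonded to two carbons → ketone.
  CH(CH2SH): pendant –CH2SH → thiol.
  CH(CH=CH2): pendant –CH=CH2: C=C double bond → alkene.
  CH(CH2NH2): pendant –CH2NH2: N on sp³ C, no adjacent C=O → amine.
  CH(COOCH3): pendant –COOCH3: carbonyl C bonded to C and –OCH3 → ester.
  CH2SH: –SH on an sp³ carbon → thiol.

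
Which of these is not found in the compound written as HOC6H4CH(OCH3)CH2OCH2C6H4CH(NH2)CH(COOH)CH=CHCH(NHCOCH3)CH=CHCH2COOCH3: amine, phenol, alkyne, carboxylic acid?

alkyne

phenol: present (HOC6H4 — –OH attached directly to an aromatic ring → phenol (not alcohol); the ring itself is an arene).
amine: present (CH(NH2) — –NH2 on an sp³ carbon with no adjacent C=O → amine).
carboxylic acid: present (CH(COOH) — pendant –COOH: carbonyl C bonded to C and –OH → carboxylic acid).
alkyne: no segment matches this pattern.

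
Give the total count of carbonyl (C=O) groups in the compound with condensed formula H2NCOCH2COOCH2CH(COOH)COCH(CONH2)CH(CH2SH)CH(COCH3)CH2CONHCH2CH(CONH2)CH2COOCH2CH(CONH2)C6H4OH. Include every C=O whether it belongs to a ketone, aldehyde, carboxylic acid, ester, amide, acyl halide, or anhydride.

10

H2NCO: amide, 1 C=O (running total 1).
CH2COOCH2: ester, 1 C=O (running total 2).
CH(COOH): carboxylic acid, 1 C=O (running total 3).
CO: ketone, 1 C=O (running total 4).
CH(CONH2): amide, 1 C=O (running total 5).
CH(COCH3): ketone, 1 C=O (running total 6).
CH2CONHCH2: amide, 1 C=O (running total 7).
CH(CONH2): amide, 1 C=O (running total 8).
CH2COOCH2: ester, 1 C=O (running total 9).
CH(CONH2): amide, 1 C=O (running total 10).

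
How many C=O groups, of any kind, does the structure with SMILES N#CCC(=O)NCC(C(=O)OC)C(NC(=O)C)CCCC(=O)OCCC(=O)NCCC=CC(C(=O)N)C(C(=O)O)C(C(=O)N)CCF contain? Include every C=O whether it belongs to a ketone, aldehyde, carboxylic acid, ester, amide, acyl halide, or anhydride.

8

CH2CONHCH2: amide, 1 C=O (running total 1).
CH(COOCH3): ester, 1 C=O (running total 2).
CH(NHCOCH3): amide, 1 C=O (running total 3).
CH2COOCH2: ester, 1 C=O (running total 4).
CH2CONHCH2: amide, 1 C=O (running total 5).
CH(CONH2): amide, 1 C=O (running total 6).
CH(COOH): carboxylic acid, 1 C=O (running total 7).
CH(CONH2): amide, 1 C=O (running total 8).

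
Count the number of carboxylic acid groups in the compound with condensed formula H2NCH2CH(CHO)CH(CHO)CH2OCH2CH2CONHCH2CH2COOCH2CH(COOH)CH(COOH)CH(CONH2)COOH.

3

Taking each segment in turn:
  H2NCH2: –NH2 on an sp³ carbon with no adjacent C=O → amine.
  CH(CHO): pendant –CHO: carbonyl C bonded to C and H → aldehyde.
  CH(CHO): pendant –CHO: carbonyl C bonded to C and H → aldehyde.
  CH2OCH2: C–O–C with sp³ carbons on both sides and no adjacent C=O → ether.
  CH2CONHCH2: –C(=O)–N– linkage → amide (the N is not an amine).
  CH2COOCH2: –C(=O)–O–C with C on the carbonyl side → ester.
  CH(COOH): pendant –COOH: carbonyl C bonded to C and –OH → carboxylic acid.
  CH(COOH): pendant –COOH: carbonyl C bonded to C and –OH → carboxylic acid.
  CH(CONH2): pendant –CONH2: carbonyl C bonded to C and N → amide.
  COOH: –COOH: carbonyl C bonded to –OH and C → carboxylic acid (the –OH is not a separate alcohol).
Carboxylic acid appears at: CH(COOH), CH(COOH), COOH → 3.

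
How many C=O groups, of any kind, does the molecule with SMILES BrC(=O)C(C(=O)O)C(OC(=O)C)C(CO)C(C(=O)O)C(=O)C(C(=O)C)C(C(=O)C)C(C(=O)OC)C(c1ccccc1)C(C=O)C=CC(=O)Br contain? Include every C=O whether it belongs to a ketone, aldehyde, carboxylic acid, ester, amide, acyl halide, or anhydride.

BrCO: acyl halide, 1 C=O (running total 1).
CH(COOH): carboxylic acid, 1 C=O (running total 2).
CH(OCOCH3): ester, 1 C=O (running total 3).
CH(COOH): carboxylic acid, 1 C=O (running total 4).
CO: ketone, 1 C=O (running total 5).
CH(COCH3): ketone, 1 C=O (running total 6).
CH(COCH3): ketone, 1 C=O (running total 7).
CH(COOCH3): ester, 1 C=O (running total 8).
CH(CHO): aldehyde, 1 C=O (running total 9).
COBr: acyl halide, 1 C=O (running total 10).

10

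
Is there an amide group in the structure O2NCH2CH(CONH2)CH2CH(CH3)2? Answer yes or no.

Working along the chain:
  O2NCH2: –NO2 on carbon → nitro group.
  CH(CONH2): pendant –CONH2: carbonyl C bonded to C and N → amide.
The CH(CONH2) segment supplies the amide: pendant –CONH2: carbonyl C bonded to C and N → amide.

yes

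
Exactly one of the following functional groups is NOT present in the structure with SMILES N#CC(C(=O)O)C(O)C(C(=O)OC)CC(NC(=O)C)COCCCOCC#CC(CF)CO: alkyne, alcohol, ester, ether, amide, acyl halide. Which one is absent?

acyl halide

ester: present (CH(COOCH3) — pendant –COOCH3: carbonyl C bonded to C and –OCH3 → ester).
ether: present (CH2OCH2 — C–O–C with sp³ carbons on both sides and no adjacent C=O → ether).
amide: present (CH(NHCOCH3) — pendant –NHC(=O)CH3: N bonded to a carbonyl → amide (not amine)).
alkyne: present (C≡C — C≡C triple bond → alkyne).
alcohol: present (CH(OH) — –OH on an sp³ carbon → alcohol (secondary)).
acyl halide: no segment matches this pattern.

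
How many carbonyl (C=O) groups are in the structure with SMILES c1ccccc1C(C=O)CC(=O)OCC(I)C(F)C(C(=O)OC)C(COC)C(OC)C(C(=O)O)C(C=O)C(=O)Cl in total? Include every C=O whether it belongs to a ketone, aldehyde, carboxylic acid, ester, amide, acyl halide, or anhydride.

6

CH(CHO): aldehyde, 1 C=O (running total 1).
CH2COOCH2: ester, 1 C=O (running total 2).
CH(COOCH3): ester, 1 C=O (running total 3).
CH(COOH): carboxylic acid, 1 C=O (running total 4).
CH(CHO): aldehyde, 1 C=O (running total 5).
COCl: acyl halide, 1 C=O (running total 6).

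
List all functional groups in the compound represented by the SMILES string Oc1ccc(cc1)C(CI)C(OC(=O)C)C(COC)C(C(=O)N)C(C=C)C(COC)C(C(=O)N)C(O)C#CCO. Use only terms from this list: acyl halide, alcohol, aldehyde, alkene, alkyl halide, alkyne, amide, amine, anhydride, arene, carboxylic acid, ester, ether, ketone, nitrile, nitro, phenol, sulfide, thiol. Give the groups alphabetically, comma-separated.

Working along the chain:
  HOC6H4: –OH attached directly to an aromatic ring → phenol (not alcohol); the ring itself is an arene.
  CH(CH2I): pendant –CH2X: halogen on sp³ carbon → alkyl halide.
  CH(OCOCH3): pendant –OC(=O)CH3: an acyloxy group → ester.
  CH(CH2OCH3): pendant –CH2OCH3: C–O–C linkage → ether.
  CH(CONH2): pendant –CONH2: carbonyl C bonded to C and N → amide.
  CH(CH=CH2): pendant –CH=CH2: C=C double bond → alkene.
  CH(CH2OCH3): pendant –CH2OCH3: C–O–C linkage → ether.
  CH(CONH2): pendant –CONH2: carbonyl C bonded to C and N → amide.
  CH(OH): –OH on an sp³ carbon → alcohol (secondary).
  C≡C: C≡C triple bond → alkyne.
  CH2OH: –OH on an sp³ carbon → alcohol.

alcohol, alkene, alkyl halide, alkyne, amide, arene, ester, ether, phenol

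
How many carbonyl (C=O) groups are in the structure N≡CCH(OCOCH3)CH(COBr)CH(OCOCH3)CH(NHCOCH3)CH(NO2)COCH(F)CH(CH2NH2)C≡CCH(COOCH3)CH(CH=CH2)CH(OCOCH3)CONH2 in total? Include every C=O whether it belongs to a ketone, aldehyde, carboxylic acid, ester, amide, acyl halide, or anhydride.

8

CH(OCOCH3): ester, 1 C=O (running total 1).
CH(COBr): acyl halide, 1 C=O (running total 2).
CH(OCOCH3): ester, 1 C=O (running total 3).
CH(NHCOCH3): amide, 1 C=O (running total 4).
CO: ketone, 1 C=O (running total 5).
CH(COOCH3): ester, 1 C=O (running total 6).
CH(OCOCH3): ester, 1 C=O (running total 7).
CONH2: amide, 1 C=O (running total 8).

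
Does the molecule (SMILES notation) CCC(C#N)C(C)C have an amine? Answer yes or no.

  CH(CN): pendant –C≡N: nitrile.
The groups actually present are: nitrile.

no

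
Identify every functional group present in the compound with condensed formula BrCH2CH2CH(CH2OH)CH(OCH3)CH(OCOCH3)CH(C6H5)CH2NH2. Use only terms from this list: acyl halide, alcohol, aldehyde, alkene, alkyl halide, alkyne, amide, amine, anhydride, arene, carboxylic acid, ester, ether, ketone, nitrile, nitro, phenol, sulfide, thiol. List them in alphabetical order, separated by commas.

alcohol, alkyl halide, amine, arene, ester, ether

halogen on an sp³ carbon → alkyl halide.
pendant –CH2OH on an sp³ backbone C → alcohol.
pendant –OCH3: C–O–C with sp³ C, no adjacent C=O → ether.
pendant –OC(=O)CH3: an acyloxy group → ester.
pendant –C6H5: benzene ring → arene.
–NH2 on an sp³ carbon with no adjacent C=O → amine.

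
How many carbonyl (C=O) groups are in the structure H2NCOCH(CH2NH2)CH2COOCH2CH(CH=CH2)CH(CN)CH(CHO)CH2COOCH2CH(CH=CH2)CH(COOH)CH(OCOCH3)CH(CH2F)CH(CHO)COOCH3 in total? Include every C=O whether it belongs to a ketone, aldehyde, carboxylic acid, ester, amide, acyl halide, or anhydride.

H2NCO: amide, 1 C=O (running total 1).
CH2COOCH2: ester, 1 C=O (running total 2).
CH(CHO): aldehyde, 1 C=O (running total 3).
CH2COOCH2: ester, 1 C=O (running total 4).
CH(COOH): carboxylic acid, 1 C=O (running total 5).
CH(OCOCH3): ester, 1 C=O (running total 6).
CH(CHO): aldehyde, 1 C=O (running total 7).
COOCH3: ester, 1 C=O (running total 8).

8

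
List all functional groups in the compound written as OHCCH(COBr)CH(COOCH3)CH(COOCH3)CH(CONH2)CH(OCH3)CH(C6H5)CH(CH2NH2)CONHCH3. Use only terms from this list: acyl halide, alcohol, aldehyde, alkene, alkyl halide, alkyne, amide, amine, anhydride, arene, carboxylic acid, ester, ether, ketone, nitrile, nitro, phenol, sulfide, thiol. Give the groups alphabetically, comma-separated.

acyl halide, aldehyde, amide, amine, arene, ester, ether

Taking each segment in turn:
  OHC: terminal –CHO: carbonyl C bonded to H and C → aldehyde.
  CH(COBr): pendant –C(=O)X: carbonyl C bonded to C and halogen → acyl halide.
  CH(COOCH3): pendant –COOCH3: carbonyl C bonded to C and –OCH3 → ester.
  CH(COOCH3): pendant –COOCH3: carbonyl C bonded to C and –OCH3 → ester.
  CH(CONH2): pendant –CONH2: carbonyl C bonded to C and N → amide.
  CH(OCH3): pendant –OCH3: C–O–C with sp³ C, no adjacent C=O → ether.
  CH(C6H5): pendant –C6H5: benzene ring → arene.
  CH(CH2NH2): pendant –CH2NH2: N on sp³ C, no adjacent C=O → amine.
  CONHCH3: –C(=O)NHCH3: carbonyl C bonded to C and to N → amide (the N is not an amine).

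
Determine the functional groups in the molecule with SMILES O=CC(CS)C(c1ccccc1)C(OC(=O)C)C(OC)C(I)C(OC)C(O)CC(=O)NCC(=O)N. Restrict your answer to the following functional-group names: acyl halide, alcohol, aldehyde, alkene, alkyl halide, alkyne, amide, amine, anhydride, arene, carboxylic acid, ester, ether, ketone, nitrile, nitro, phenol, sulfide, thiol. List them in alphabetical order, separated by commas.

terminal –CHO: carbonyl C bonded to H and C → aldehyde.
pendant –CH2SH → thiol.
pendant –C6H5: benzene ring → arene.
pendant –OC(=O)CH3: an acyloxy group → ester.
pendant –OCH3: C–O–C with sp³ C, no adjacent C=O → ether.
halogen on an sp³ carbon → alkyl halide.
pendant –OCH3: C–O–C with sp³ C, no adjacent C=O → ether.
–OH on an sp³ carbon → alcohol (secondary).
–C(=O)–N– linkage → amide (the N is not an amine).
–C(=O)NH2: carbonyl C bonded to C and to N → amide (the N is not a separate amine).

alcohol, aldehyde, alkyl halide, amide, arene, ester, ether, thiol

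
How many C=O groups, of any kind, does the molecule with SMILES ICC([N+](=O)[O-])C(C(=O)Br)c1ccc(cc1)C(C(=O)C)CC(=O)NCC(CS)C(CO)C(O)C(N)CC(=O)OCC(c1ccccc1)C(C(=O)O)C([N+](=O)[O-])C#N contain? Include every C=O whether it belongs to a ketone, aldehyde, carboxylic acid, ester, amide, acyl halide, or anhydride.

CH(COBr): acyl halide, 1 C=O (running total 1).
CH(COCH3): ketone, 1 C=O (running total 2).
CH2CONHCH2: amide, 1 C=O (running total 3).
CH2COOCH2: ester, 1 C=O (running total 4).
CH(COOH): carboxylic acid, 1 C=O (running total 5).

5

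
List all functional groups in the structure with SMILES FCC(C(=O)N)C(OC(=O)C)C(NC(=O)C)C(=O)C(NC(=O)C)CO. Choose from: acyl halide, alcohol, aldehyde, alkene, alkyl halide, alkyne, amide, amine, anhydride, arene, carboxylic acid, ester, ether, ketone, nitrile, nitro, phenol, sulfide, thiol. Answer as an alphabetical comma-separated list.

Working along the chain:
  FCH2: halogen on an sp³ carbon → alkyl halide.
  CH(CONH2): pendant –CONH2: carbonyl C bonded to C and N → amide.
  CH(OCOCH3): pendant –OC(=O)CH3: an acyloxy group → ester.
  CH(NHCOCH3): pendant –NHC(=O)CH3: N bonded to a carbonyl → amide (not amine).
  CO: –C(=O)– with carbon on both sides → ketone.
  CH(NHCOCH3): pendant –NHC(=O)CH3: N bonded to a carbonyl → amide (not amine).
  CH2OH: –OH on an sp³ carbon → alcohol.

alcohol, alkyl halide, amide, ester, ketone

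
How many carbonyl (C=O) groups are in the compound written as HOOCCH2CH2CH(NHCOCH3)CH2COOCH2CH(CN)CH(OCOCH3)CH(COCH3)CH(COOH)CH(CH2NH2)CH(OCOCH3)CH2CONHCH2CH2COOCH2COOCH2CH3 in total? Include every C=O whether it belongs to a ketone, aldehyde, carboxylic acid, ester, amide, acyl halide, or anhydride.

10

HOOC: carboxylic acid, 1 C=O (running total 1).
CH(NHCOCH3): amide, 1 C=O (running total 2).
CH2COOCH2: ester, 1 C=O (running total 3).
CH(OCOCH3): ester, 1 C=O (running total 4).
CH(COCH3): ketone, 1 C=O (running total 5).
CH(COOH): carboxylic acid, 1 C=O (running total 6).
CH(OCOCH3): ester, 1 C=O (running total 7).
CH2CONHCH2: amide, 1 C=O (running total 8).
CH2COOCH2: ester, 1 C=O (running total 9).
COOCH2CH3: ester, 1 C=O (running total 10).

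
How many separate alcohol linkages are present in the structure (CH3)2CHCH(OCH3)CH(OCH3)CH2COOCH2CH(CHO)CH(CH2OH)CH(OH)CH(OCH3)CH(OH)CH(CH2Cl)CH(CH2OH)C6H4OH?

pendant –OCH3: C–O–C with sp³ C, no adjacent C=O → ether.
pendant –OCH3: C–O–C with sp³ C, no adjacent C=O → ether.
–C(=O)–O–C with C on the carbonyl side → ester.
pendant –CHO: carbonyl C bonded to C and H → aldehyde.
pendant –CH2OH on an sp³ backbone C → alcohol.
–OH on an sp³ carbon → alcohol (secondary).
pendant –OCH3: C–O–C with sp³ C, no adjacent C=O → ether.
–OH on an sp³ carbon → alcohol (secondary).
pendant –CH2X: halogen on sp³ carbon → alkyl halide.
pendant –CH2OH on an sp³ backbone C → alcohol.
–OH attached directly to an aromatic ring → phenol (not alcohol); the ring itself is an arene.
Alcohol appears at: CH(CH2OH), CH(OH), CH(OH), CH(CH2OH) → 4.

4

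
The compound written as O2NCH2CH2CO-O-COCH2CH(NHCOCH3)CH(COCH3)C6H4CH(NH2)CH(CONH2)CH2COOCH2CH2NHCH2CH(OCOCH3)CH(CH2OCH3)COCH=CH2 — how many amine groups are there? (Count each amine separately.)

2

Working along the chain:
  O2NCH2: –NO2 on carbon → nitro group.
  CH2CO-O-COCH2: two acyl groups sharing one oxygen, –C(=O)–O–C(=O)– → anhydride.
  CH(NHCOCH3): pendant –NHC(=O)CH3: N bonded to a carbonyl → amide (not amine).
  CH(COCH3): pendant –COCH3: carbonyl C bonded to two carbons → ketone.
  C6H4: para-disubstituted benzene ring → arene.
  CH(NH2): –NH2 on an sp³ carbon with no adjacent C=O → amine.
  CH(CONH2): pendant –CONH2: carbonyl C bonded to C and N → amide.
  CH2COOCH2: –C(=O)–O–C with C on the carbonyl side → ester.
  CH2NHCH2: C–N–C with sp³ carbons and no adjacent C=O → amine (secondary).
  CH(OCOCH3): pendant –OC(=O)CH3: an acyloxy group → ester.
  CH(CH2OCH3): pendant –CH2OCH3: C–O–C linkage → ether.
  CO: –C(=O)– with carbon on both sides → ketone.
  CH=CH2: C=C double bond → alkene.
Amine appears at: CH(NH2), CH2NHCH2 → 2.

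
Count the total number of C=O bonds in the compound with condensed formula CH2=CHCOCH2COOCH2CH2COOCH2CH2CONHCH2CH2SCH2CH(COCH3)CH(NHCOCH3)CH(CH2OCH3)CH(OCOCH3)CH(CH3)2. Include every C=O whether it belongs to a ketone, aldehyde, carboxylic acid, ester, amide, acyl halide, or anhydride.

7

CO: ketone, 1 C=O (running total 1).
CH2COOCH2: ester, 1 C=O (running total 2).
CH2COOCH2: ester, 1 C=O (running total 3).
CH2CONHCH2: amide, 1 C=O (running total 4).
CH(COCH3): ketone, 1 C=O (running total 5).
CH(NHCOCH3): amide, 1 C=O (running total 6).
CH(OCOCH3): ester, 1 C=O (running total 7).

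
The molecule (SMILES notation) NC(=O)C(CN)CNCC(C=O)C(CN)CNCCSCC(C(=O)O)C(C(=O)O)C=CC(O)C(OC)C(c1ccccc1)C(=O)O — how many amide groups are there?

1

Working along the chain:
  H2NCO: –C(=O)NH2: carbonyl C bonded to C and to N → amide (the N is not a separate amine).
  CH(CH2NH2): pendant –CH2NH2: N on sp³ C, no adjacent C=O → amine.
  CH2NHCH2: C–N–C with sp³ carbons and no adjacent C=O → amine (secondary).
  CH(CHO): pendant –CHO: carbonyl C bonded to C and H → aldehyde.
  CH(CH2NH2): pendant –CH2NH2: N on sp³ C, no adjacent C=O → amine.
  CH2NHCH2: C–N–C with sp³ carbons and no adjacent C=O → amine (secondary).
  CH2SCH2: C–S–C linkage → sulfide (thioether).
  CH(COOH): pendant –COOH: carbonyl C bonded to C and –OH → carboxylic acid.
  CH(COOH): pendant –COOH: carbonyl C bonded to C and –OH → carboxylic acid.
  CH=CH: C=C double bond → alkene.
  CH(OH): –OH on an sp³ carbon → alcohol (secondary).
  CH(OCH3): pendant –OCH3: C–O–C with sp³ C, no adjacent C=O → ether.
  CH(C6H5): pendant –C6H5: benzene ring → arene.
  COOH: –COOH: carbonyl C bonded to –OH and C → carboxylic acid (the –OH is not a separate alcohol).
Amide appears at: H2NCO → 1.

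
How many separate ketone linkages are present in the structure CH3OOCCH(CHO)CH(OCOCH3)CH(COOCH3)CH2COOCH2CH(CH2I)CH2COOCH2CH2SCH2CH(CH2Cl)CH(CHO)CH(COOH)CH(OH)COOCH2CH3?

Reading the structure from left to right:
  CH3OOC: CH3O–C(=O)–: carbonyl C bonded to C and to –OCH3 → ester (not ketone + ether).
  CH(CHO): pendant –CHO: carbonyl C bonded to C and H → aldehyde.
  CH(OCOCH3): pendant –OC(=O)CH3: an acyloxy group → ester.
  CH(COOCH3): pendant –COOCH3: carbonyl C bonded to C and –OCH3 → ester.
  CH2COOCH2: –C(=O)–O–C with C on the carbonyl side → ester.
  CH(CH2I): pendant –CH2X: halogen on sp³ carbon → alkyl halide.
  CH2COOCH2: –C(=O)–O–C with C on the carbonyl side → ester.
  CH2SCH2: C–S–C linkage → sulfide (thioether).
  CH(CH2Cl): pendant –CH2X: halogen on sp³ carbon → alkyl halide.
  CH(CHO): pendant –CHO: carbonyl C bonded to C and H → aldehyde.
  CH(COOH): pendant –COOH: carbonyl C bonded to C and –OH → carboxylic acid.
  CH(OH): –OH on an sp³ carbon → alcohol (secondary).
  COOCH2CH3: –C(=O)OCH2CH3: carbonyl C bonded to C and to –OEt → ester.
No segment is a ketone: CH3OOC is ester, not ketone; CH(CHO) is aldehyde, not ketone; CH(OCOCH3) is ester, not ketone. → 0.

0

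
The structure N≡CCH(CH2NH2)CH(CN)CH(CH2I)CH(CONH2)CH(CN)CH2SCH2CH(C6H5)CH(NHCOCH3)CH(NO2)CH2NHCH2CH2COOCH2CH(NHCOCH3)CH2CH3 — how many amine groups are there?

Taking each segment in turn:
  N≡C: N≡C–: carbon triple-bonded to nitrogen → nitrile.
  CH(CH2NH2): pendant –CH2NH2: N on sp³ C, no adjacent C=O → amine.
  CH(CN): pendant –C≡N: nitrile.
  CH(CH2I): pendant –CH2X: halogen on sp³ carbon → alkyl halide.
  CH(CONH2): pendant –CONH2: carbonyl C bonded to C and N → amide.
  CH(CN): pendant –C≡N: nitrile.
  CH2SCH2: C–S–C linkage → sulfide (thioether).
  CH(C6H5): pendant –C6H5: benzene ring → arene.
  CH(NHCOCH3): pendant –NHC(=O)CH3: N bonded to a carbonyl → amide (not amine).
  CH(NO2): –NO2 on an sp³ carbon → nitro (the N=O is not a carbonyl).
  CH2NHCH2: C–N–C with sp³ carbons and no adjacent C=O → amine (secondary).
  CH2COOCH2: –C(=O)–O–C with C on the carbonyl side → ester.
  CH(NHCOCH3): pendant –NHC(=O)CH3: N bonded to a carbonyl → amide (not amine).
Amine appears at: CH(CH2NH2), CH2NHCH2 → 2.

2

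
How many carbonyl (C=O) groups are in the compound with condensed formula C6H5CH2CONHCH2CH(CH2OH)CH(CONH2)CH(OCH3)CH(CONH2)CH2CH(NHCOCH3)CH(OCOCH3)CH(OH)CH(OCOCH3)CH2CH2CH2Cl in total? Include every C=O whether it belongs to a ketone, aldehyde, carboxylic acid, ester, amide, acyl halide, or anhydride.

6

CH2CONHCH2: amide, 1 C=O (running total 1).
CH(CONH2): amide, 1 C=O (running total 2).
CH(CONH2): amide, 1 C=O (running total 3).
CH(NHCOCH3): amide, 1 C=O (running total 4).
CH(OCOCH3): ester, 1 C=O (running total 5).
CH(OCOCH3): ester, 1 C=O (running total 6).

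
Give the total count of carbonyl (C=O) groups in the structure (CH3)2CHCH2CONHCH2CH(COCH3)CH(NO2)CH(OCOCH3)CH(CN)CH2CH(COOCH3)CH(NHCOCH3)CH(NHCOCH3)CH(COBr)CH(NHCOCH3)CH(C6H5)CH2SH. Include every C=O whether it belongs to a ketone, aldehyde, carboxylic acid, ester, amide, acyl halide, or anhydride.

CH2CONHCH2: amide, 1 C=O (running total 1).
CH(COCH3): ketone, 1 C=O (running total 2).
CH(OCOCH3): ester, 1 C=O (running total 3).
CH(COOCH3): ester, 1 C=O (running total 4).
CH(NHCOCH3): amide, 1 C=O (running total 5).
CH(NHCOCH3): amide, 1 C=O (running total 6).
CH(COBr): acyl halide, 1 C=O (running total 7).
CH(NHCOCH3): amide, 1 C=O (running total 8).

8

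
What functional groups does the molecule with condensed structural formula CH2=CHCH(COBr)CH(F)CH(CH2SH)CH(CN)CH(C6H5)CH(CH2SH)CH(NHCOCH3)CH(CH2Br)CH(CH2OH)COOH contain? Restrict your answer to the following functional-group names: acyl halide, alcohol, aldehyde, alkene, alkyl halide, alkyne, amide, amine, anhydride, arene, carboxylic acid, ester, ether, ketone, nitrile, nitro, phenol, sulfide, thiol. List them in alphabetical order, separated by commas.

acyl halide, alcohol, alkene, alkyl halide, amide, arene, carboxylic acid, nitrile, thiol

C=C double bond → alkene.
pendant –C(=O)X: carbonyl C bonded to C and halogen → acyl halide.
halogen on an sp³ carbon → alkyl halide.
pendant –CH2SH → thiol.
pendant –C≡N: nitrile.
pendant –C6H5: benzene ring → arene.
pendant –CH2SH → thiol.
pendant –NHC(=O)CH3: N bonded to a carbonyl → amide (not amine).
pendant –CH2X: halogen on sp³ carbon → alkyl halide.
pendant –CH2OH on an sp³ backbone C → alcohol.
–COOH: carbonyl C bonded to –OH and C → carboxylic acid (the –OH is not a separate alcohol).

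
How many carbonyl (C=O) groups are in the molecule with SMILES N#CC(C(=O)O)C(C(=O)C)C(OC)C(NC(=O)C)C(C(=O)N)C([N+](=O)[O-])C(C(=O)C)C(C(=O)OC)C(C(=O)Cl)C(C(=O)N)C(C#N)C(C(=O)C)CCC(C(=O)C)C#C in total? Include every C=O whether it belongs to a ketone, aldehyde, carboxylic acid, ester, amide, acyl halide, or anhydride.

10

CH(COOH): carboxylic acid, 1 C=O (running total 1).
CH(COCH3): ketone, 1 C=O (running total 2).
CH(NHCOCH3): amide, 1 C=O (running total 3).
CH(CONH2): amide, 1 C=O (running total 4).
CH(COCH3): ketone, 1 C=O (running total 5).
CH(COOCH3): ester, 1 C=O (running total 6).
CH(COCl): acyl halide, 1 C=O (running total 7).
CH(CONH2): amide, 1 C=O (running total 8).
CH(COCH3): ketone, 1 C=O (running total 9).
CH(COCH3): ketone, 1 C=O (running total 10).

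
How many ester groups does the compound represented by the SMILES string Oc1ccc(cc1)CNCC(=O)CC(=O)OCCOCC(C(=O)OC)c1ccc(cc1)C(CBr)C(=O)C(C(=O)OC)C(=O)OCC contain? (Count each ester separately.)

Taking each segment in turn:
  HOC6H4: –OH attached directly to an aromatic ring → phenol (not alcohol); the ring itself is an arene.
  CH2NHCH2: C–N–C with sp³ carbons and no adjacent C=O → amine (secondary).
  CO: –C(=O)– with carbon on both sides → ketone.
  CH2COOCH2: –C(=O)–O–C with C on the carbonyl side → ester.
  CH2OCH2: C–O–C with sp³ carbons on both sides and no adjacent C=O → ether.
  CH(COOCH3): pendant –COOCH3: carbonyl C bonded to C and –OCH3 → ester.
  C6H4: para-disubstituted benzene ring → arene.
  CH(CH2Br): pendant –CH2X: halogen on sp³ carbon → alkyl halide.
  CO: –C(=O)– with carbon on both sides → ketone.
  CH(COOCH3): pendant –COOCH3: carbonyl C bonded to C and –OCH3 → ester.
  COOCH2CH3: –C(=O)OCH2CH3: carbonyl C bonded to C and to –OEt → ester.
Ester appears at: CH2COOCH2, CH(COOCH3), CH(COOCH3), COOCH2CH3 → 4.

4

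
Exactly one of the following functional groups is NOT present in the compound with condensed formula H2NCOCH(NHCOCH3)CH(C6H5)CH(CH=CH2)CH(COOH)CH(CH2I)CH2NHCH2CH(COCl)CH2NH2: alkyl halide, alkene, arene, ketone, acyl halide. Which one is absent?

acyl halide: present (CH(COCl) — pendant –C(=O)X: carbonyl C bonded to C and halogen → acyl halide).
arene: present (CH(C6H5) — pendant –C6H5: benzene ring → arene).
alkene: present (CH(CH=CH2) — pendant –CH=CH2: C=C double bond → alkene).
alkyl halide: present (CH(CH2I) — pendant –CH2X: halogen on sp³ carbon → alkyl halide).
ketone: absent. In each of H2NCO and CH(NHCOCH3), the C=O is bonded to nitrogen, which defines an amide, not a ketone. In CH(COOH), the C=O bears an –OH, making it a carboxylic acid rather than a ketone. In CH(COCl), the C=O is bonded to a halogen, which defines an acyl halide, not a ketone.

ketone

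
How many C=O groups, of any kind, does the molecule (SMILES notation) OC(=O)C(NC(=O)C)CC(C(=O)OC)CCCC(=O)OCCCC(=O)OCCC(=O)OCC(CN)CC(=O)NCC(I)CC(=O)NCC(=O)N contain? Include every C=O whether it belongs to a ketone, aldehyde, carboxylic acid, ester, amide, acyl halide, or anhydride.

9

HOOC: carboxylic acid, 1 C=O (running total 1).
CH(NHCOCH3): amide, 1 C=O (running total 2).
CH(COOCH3): ester, 1 C=O (running total 3).
CH2COOCH2: ester, 1 C=O (running total 4).
CH2COOCH2: ester, 1 C=O (running total 5).
CH2COOCH2: ester, 1 C=O (running total 6).
CH2CONHCH2: amide, 1 C=O (running total 7).
CH2CONHCH2: amide, 1 C=O (running total 8).
CONH2: amide, 1 C=O (running total 9).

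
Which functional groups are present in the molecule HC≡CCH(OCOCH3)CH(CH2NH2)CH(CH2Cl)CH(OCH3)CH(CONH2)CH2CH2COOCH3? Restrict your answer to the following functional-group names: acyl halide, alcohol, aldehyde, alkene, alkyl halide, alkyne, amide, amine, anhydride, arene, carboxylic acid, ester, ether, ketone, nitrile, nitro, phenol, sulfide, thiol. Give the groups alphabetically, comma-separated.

Working along the chain:
  HC≡C: C≡C triple bond → alkyne.
  CH(OCOCH3): pendant –OC(=O)CH3: an acyloxy group → ester.
  CH(CH2NH2): pendant –CH2NH2: N on sp³ C, no adjacent C=O → amine.
  CH(CH2Cl): pendant –CH2X: halogen on sp³ carbon → alkyl halide.
  CH(OCH3): pendant –OCH3: C–O–C with sp³ C, no adjacent C=O → ether.
  CH(CONH2): pendant –CONH2: carbonyl C bonded to C and N → amide.
  COOCH3: –C(=O)OCH3: carbonyl C bonded to C and to –OCH3 → ester (not ketone + ether).

alkyl halide, alkyne, amide, amine, ester, ether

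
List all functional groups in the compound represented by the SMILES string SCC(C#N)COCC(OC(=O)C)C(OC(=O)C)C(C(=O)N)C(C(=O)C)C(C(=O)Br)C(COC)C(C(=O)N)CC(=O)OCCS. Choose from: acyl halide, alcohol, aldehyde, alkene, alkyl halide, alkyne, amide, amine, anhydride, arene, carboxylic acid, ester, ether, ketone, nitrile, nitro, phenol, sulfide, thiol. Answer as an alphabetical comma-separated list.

–SH on an sp³ carbon → thiol.
pendant –C≡N: nitrile.
C–O–C with sp³ carbons on both sides and no adjacent C=O → ether.
pendant –OC(=O)CH3: an acyloxy group → ester.
pendant –OC(=O)CH3: an acyloxy group → ester.
pendant –CONH2: carbonyl C bonded to C and N → amide.
pendant –COCH3: carbonyl C bonded to two carbons → ketone.
pendant –C(=O)X: carbonyl C bonded to C and halogen → acyl halide.
pendant –CH2OCH3: C–O–C linkage → ether.
pendant –CONH2: carbonyl C bonded to C and N → amide.
–C(=O)–O–C with C on the carbonyl side → ester.
–SH on an sp³ carbon → thiol.

acyl halide, amide, ester, ether, ketone, nitrile, thiol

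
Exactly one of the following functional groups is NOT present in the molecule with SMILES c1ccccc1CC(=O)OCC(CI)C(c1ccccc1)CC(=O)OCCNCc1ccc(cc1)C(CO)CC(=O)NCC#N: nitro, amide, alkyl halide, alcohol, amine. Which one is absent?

nitro

amide: present (CH2CONHCH2 — –C(=O)–N– linkage → amide (the N is not an amine)).
alcohol: present (CH(CH2OH) — pendant –CH2OH on an sp³ backbone C → alcohol).
alkyl halide: present (CH(CH2I) — pendant –CH2X: halogen on sp³ carbon → alkyl halide).
amine: present (CH2NHCH2 — C–N–C with sp³ carbons and no adjacent C=O → amine (secondary)).
nitro: no segment matches this pattern.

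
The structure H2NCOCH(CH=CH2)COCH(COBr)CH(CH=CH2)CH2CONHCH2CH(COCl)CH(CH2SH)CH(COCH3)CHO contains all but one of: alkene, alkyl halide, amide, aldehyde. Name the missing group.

aldehyde: present (CHO — terminal –CHO: carbonyl C bonded to H and C → aldehyde).
alkene: present (CH(CH=CH2) — pendant –CH=CH2: C=C double bond → alkene).
amide: present (H2NCO — –C(=O)NH2: carbonyl C bonded to C and to N → amide (the N is not a separate amine)).
alkyl halide: absent. In each of CH(COBr) and CH(COCl), the halogen is on a carbonyl carbon, which makes it an acyl halide, not an alkyl halide.

alkyl halide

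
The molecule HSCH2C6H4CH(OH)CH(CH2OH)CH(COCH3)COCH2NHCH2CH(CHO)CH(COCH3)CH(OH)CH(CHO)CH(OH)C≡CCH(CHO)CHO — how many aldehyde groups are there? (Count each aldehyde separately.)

4

Reading the structure from left to right:
  HSCH2: –SH on an sp³ carbon → thiol.
  C6H4: para-disubstituted benzene ring → arene.
  CH(OH): –OH on an sp³ carbon → alcohol (secondary).
  CH(CH2OH): pendant –CH2OH on an sp³ backbone C → alcohol.
  CH(COCH3): pendant –COCH3: carbonyl C bonded to two carbons → ketone.
  CO: –C(=O)– with carbon on both sides → ketone.
  CH2NHCH2: C–N–C with sp³ carbons and no adjacent C=O → amine (secondary).
  CH(CHO): pendant –CHO: carbonyl C bonded to C and H → aldehyde.
  CH(COCH3): pendant –COCH3: carbonyl C bonded to two carbons → ketone.
  CH(OH): –OH on an sp³ carbon → alcohol (secondary).
  CH(CHO): pendant –CHO: carbonyl C bonded to C and H → aldehyde.
  CH(OH): –OH on an sp³ carbon → alcohol (secondary).
  C≡C: C≡C triple bond → alkyne.
  CH(CHO): pendant –CHO: carbonyl C bonded to C and H → aldehyde.
  CHO: terminal –CHO: carbonyl C bonded to H and C → aldehyde.
Aldehyde appears at: CH(CHO), CH(CHO), CH(CHO), CHO → 4.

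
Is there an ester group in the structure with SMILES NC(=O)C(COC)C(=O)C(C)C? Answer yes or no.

no

Taking each segment in turn:
  H2NCO: –C(=O)NH2: carbonyl C bonded to C and to N → amide (the N is not a separate amine).
  CH(CH2OCH3): pendant –CH2OCH3: C–O–C linkage → ether.
  CO: –C(=O)– with carbon on both sides → ketone.
The groups actually present are: amide, ether, ketone.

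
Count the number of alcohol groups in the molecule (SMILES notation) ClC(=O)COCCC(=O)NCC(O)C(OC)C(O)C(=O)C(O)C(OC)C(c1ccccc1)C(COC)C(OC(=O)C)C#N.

3

Reading the structure from left to right:
  ClCO: –C(=O)Cl: carbonyl C bonded to C and to a halogen → acyl halide (not alkyl halide).
  CH2OCH2: C–O–C with sp³ carbons on both sides and no adjacent C=O → ether.
  CH2CONHCH2: –C(=O)–N– linkage → amide (the N is not an amine).
  CH(OH): –OH on an sp³ carbon → alcohol (secondary).
  CH(OCH3): pendant –OCH3: C–O–C with sp³ C, no adjacent C=O → ether.
  CH(OH): –OH on an sp³ carbon → alcohol (secondary).
  CO: –C(=O)– with carbon on both sides → ketone.
  CH(OH): –OH on an sp³ carbon → alcohol (secondary).
  CH(OCH3): pendant –OCH3: C–O–C with sp³ C, no adjacent C=O → ether.
  CH(C6H5): pendant –C6H5: benzene ring → arene.
  CH(CH2OCH3): pendant –CH2OCH3: C–O–C linkage → ether.
  CH(OCOCH3): pendant –OC(=O)CH3: an acyloxy group → ester.
  CN: –C≡N: carbon triple-bonded to nitrogen → nitrile.
Alcohol appears at: CH(OH), CH(OH), CH(OH) → 3.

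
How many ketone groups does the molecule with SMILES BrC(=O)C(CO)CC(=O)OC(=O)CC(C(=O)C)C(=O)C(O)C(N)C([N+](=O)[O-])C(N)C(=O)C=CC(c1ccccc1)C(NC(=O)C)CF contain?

3

–C(=O)Br: carbonyl C bonded to C and to a halogen → acyl halide (not alkyl halide).
pendant –CH2OH on an sp³ backbone C → alcohol.
two acyl groups sharing one oxygen, –C(=O)–O–C(=O)– → anhydride.
pendant –COCH3: carbonyl C bonded to two carbons → ketone.
–C(=O)– with carbon on both sides → ketone.
–OH on an sp³ carbon → alcohol (secondary).
–NH2 on an sp³ carbon with no adjacent C=O → amine.
–NO2 on an sp³ carbon → nitro (the N=O is not a carbonyl).
–NH2 on an sp³ carbon with no adjacent C=O → amine.
–C(=O)– with carbon on both sides → ketone.
C=C double bond → alkene.
pendant –C6H5: benzene ring → arene.
pendant –NHC(=O)CH3: N bonded to a carbonyl → amide (not amine).
halogen on an sp³ carbon → alkyl halide.
Ketone appears at: CH(COCH3), CO, CO → 3.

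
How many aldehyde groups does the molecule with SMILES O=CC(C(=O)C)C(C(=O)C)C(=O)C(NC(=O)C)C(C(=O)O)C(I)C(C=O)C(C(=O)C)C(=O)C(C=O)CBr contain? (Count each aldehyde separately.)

3

Working along the chain:
  OHC: terminal –CHO: carbonyl C bonded to H and C → aldehyde.
  CH(COCH3): pendant –COCH3: carbonyl C bonded to two carbons → ketone.
  CH(COCH3): pendant –COCH3: carbonyl C bonded to two carbons → ketone.
  CO: –C(=O)– with carbon on both sides → ketone.
  CH(NHCOCH3): pendant –NHC(=O)CH3: N bonded to a carbonyl → amide (not amine).
  CH(COOH): pendant –COOH: carbonyl C bonded to C and –OH → carboxylic acid.
  CH(I): halogen on an sp³ carbon → alkyl halide.
  CH(CHO): pendant –CHO: carbonyl C bonded to C and H → aldehyde.
  CH(COCH3): pendant –COCH3: carbonyl C bonded to two carbons → ketone.
  CO: –C(=O)– with carbon on both sides → ketone.
  CH(CHO): pendant –CHO: carbonyl C bonded to C and H → aldehyde.
  CH2Br: halogen on an sp³ carbon → alkyl halide.
Aldehyde appears at: OHC, CH(CHO), CH(CHO) → 3.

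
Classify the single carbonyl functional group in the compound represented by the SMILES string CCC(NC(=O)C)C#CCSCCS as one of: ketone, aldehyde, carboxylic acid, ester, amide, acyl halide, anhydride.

amide

The carbonyl is in the CH(NHCOCH3) segment: pendant –NHC(=O)CH3: N bonded to a carbonyl → amide (not amine).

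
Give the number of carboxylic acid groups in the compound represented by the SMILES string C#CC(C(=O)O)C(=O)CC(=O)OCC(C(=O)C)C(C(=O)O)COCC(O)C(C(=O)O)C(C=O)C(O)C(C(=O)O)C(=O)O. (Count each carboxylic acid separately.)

5

Taking each segment in turn:
  HC≡C: C≡C triple bond → alkyne.
  CH(COOH): pendant –COOH: carbonyl C bonded to C and –OH → carboxylic acid.
  CO: –C(=O)– with carbon on both sides → ketone.
  CH2COOCH2: –C(=O)–O–C with C on the carbonyl side → ester.
  CH(COCH3): pendant –COCH3: carbonyl C bonded to two carbons → ketone.
  CH(COOH): pendant –COOH: carbonyl C bonded to C and –OH → carboxylic acid.
  CH2OCH2: C–O–C with sp³ carbons on both sides and no adjacent C=O → ether.
  CH(OH): –OH on an sp³ carbon → alcohol (secondary).
  CH(COOH): pendant –COOH: carbonyl C bonded to C and –OH → carboxylic acid.
  CH(CHO): pendant –CHO: carbonyl C bonded to C and H → aldehyde.
  CH(OH): –OH on an sp³ carbon → alcohol (secondary).
  CH(COOH): pendant –COOH: carbonyl C bonded to C and –OH → carboxylic acid.
  COOH: –COOH: carbonyl C bonded to –OH and C → carboxylic acid (the –OH is not a separate alcohol).
Carboxylic acid appears at: CH(COOH), CH(COOH), CH(COOH), CH(COOH), COOH → 5.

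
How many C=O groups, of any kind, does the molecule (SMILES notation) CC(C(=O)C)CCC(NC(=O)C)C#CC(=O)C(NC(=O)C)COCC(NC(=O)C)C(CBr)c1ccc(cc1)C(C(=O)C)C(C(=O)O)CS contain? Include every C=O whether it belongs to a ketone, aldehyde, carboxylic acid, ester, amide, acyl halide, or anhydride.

7

CH(COCH3): ketone, 1 C=O (running total 1).
CH(NHCOCH3): amide, 1 C=O (running total 2).
CO: ketone, 1 C=O (running total 3).
CH(NHCOCH3): amide, 1 C=O (running total 4).
CH(NHCOCH3): amide, 1 C=O (running total 5).
CH(COCH3): ketone, 1 C=O (running total 6).
CH(COOH): carboxylic acid, 1 C=O (running total 7).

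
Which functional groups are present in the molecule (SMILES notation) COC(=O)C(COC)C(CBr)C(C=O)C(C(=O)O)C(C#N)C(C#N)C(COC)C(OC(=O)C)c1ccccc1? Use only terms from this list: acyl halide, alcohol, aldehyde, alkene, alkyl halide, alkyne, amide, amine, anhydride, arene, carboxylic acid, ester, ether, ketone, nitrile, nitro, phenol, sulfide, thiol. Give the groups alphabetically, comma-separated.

Taking each segment in turn:
  CH3OOC: CH3O–C(=O)–: carbonyl C bonded to C and to –OCH3 → ester (not ketone + ether).
  CH(CH2OCH3): pendant –CH2OCH3: C–O–C linkage → ether.
  CH(CH2Br): pendant –CH2X: halogen on sp³ carbon → alkyl halide.
  CH(CHO): pendant –CHO: carbonyl C bonded to C and H → aldehyde.
  CH(COOH): pendant –COOH: carbonyl C bonded to C and –OH → carboxylic acid.
  CH(CN): pendant –C≡N: nitrile.
  CH(CN): pendant –C≡N: nitrile.
  CH(CH2OCH3): pendant –CH2OCH3: C–O–C linkage → ether.
  CH(OCOCH3): pendant –OC(=O)CH3: an acyloxy group → ester.
  C6H5: –C6H5 phenyl ring → arene.

aldehyde, alkyl halide, arene, carboxylic acid, ester, ether, nitrile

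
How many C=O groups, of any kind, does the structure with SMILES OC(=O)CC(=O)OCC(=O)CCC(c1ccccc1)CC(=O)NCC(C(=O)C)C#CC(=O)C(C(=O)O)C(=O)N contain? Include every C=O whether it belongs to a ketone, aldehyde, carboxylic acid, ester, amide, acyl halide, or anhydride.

HOOC: carboxylic acid, 1 C=O (running total 1).
CH2COOCH2: ester, 1 C=O (running total 2).
CO: ketone, 1 C=O (running total 3).
CH2CONHCH2: amide, 1 C=O (running total 4).
CH(COCH3): ketone, 1 C=O (running total 5).
CO: ketone, 1 C=O (running total 6).
CH(COOH): carboxylic acid, 1 C=O (running total 7).
CONH2: amide, 1 C=O (running total 8).

8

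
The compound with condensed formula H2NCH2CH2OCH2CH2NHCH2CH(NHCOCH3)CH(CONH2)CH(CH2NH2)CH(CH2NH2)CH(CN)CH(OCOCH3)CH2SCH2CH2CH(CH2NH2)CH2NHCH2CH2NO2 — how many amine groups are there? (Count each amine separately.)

Reading the structure from left to right:
  H2NCH2: –NH2 on an sp³ carbon with no adjacent C=O → amine.
  CH2OCH2: C–O–C with sp³ carbons on both sides and no adjacent C=O → ether.
  CH2NHCH2: C–N–C with sp³ carbons and no adjacent C=O → amine (secondary).
  CH(NHCOCH3): pendant –NHC(=O)CH3: N bonded to a carbonyl → amide (not amine).
  CH(CONH2): pendant –CONH2: carbonyl C bonded to C and N → amide.
  CH(CH2NH2): pendant –CH2NH2: N on sp³ C, no adjacent C=O → amine.
  CH(CH2NH2): pendant –CH2NH2: N on sp³ C, no adjacent C=O → amine.
  CH(CN): pendant –C≡N: nitrile.
  CH(OCOCH3): pendant –OC(=O)CH3: an acyloxy group → ester.
  CH2SCH2: C–S–C linkage → sulfide (thioether).
  CH(CH2NH2): pendant –CH2NH2: N on sp³ C, no adjacent C=O → amine.
  CH2NHCH2: C–N–C with sp³ carbons and no adjacent C=O → amine (secondary).
  CH2NO2: –NO2 on carbon → nitro group.
Amine appears at: H2NCH2, CH2NHCH2, CH(CH2NH2), CH(CH2NH2), CH(CH2NH2), CH2NHCH2 → 6.

6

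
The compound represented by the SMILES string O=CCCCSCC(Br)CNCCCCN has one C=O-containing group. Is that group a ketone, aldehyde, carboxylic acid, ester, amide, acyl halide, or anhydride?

aldehyde

The carbonyl is in the OHC segment: terminal –CHO: carbonyl C bonded to H and C → aldehyde.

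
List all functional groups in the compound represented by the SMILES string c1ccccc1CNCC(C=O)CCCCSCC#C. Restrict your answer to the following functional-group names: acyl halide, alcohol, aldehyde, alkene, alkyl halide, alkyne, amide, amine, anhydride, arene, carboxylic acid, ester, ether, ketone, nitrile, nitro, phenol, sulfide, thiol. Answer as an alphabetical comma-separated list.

aldehyde, alkyne, amine, arene, sulfide

C6H5– phenyl ring → arene.
C–N–C with sp³ carbons and no adjacent C=O → amine (secondary).
pendant –CHO: carbonyl C bonded to C and H → aldehyde.
C–S–C linkage → sulfide (thioether).
C≡C triple bond → alkyne.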